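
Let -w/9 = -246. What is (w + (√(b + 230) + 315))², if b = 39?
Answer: (2529 + √269)² ≈ 6.4791e+6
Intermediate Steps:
w = 2214 (w = -9*(-246) = 2214)
(w + (√(b + 230) + 315))² = (2214 + (√(39 + 230) + 315))² = (2214 + (√269 + 315))² = (2214 + (315 + √269))² = (2529 + √269)²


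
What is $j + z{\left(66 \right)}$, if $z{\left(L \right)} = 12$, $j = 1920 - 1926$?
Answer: $6$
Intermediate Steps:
$j = -6$
$j + z{\left(66 \right)} = -6 + 12 = 6$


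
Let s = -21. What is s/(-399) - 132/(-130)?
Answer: 1319/1235 ≈ 1.0680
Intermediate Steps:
s/(-399) - 132/(-130) = -21/(-399) - 132/(-130) = -21*(-1/399) - 132*(-1/130) = 1/19 + 66/65 = 1319/1235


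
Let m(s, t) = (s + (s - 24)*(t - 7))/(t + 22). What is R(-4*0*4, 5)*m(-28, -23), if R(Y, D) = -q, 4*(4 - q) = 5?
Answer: 4213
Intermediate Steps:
q = 11/4 (q = 4 - ¼*5 = 4 - 5/4 = 11/4 ≈ 2.7500)
m(s, t) = (s + (-24 + s)*(-7 + t))/(22 + t)
R(Y, D) = -11/4 (R(Y, D) = -1*11/4 = -11/4)
R(-4*0*4, 5)*m(-28, -23) = -11*(168 - 24*(-23) - 6*(-28) - 28*(-23))/(4*(22 - 23)) = -11*(168 + 552 + 168 + 644)/(4*(-1)) = -(-11)*1532/4 = -11/4*(-1532) = 4213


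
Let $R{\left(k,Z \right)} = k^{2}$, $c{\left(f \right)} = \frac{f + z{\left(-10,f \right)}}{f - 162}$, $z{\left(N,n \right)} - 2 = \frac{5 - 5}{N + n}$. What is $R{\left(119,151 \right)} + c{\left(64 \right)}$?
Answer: $\frac{693856}{49} \approx 14160.0$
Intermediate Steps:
$z{\left(N,n \right)} = 2$ ($z{\left(N,n \right)} = 2 + \frac{5 - 5}{N + n} = 2 + \frac{0}{N + n} = 2 + 0 = 2$)
$c{\left(f \right)} = \frac{2 + f}{-162 + f}$ ($c{\left(f \right)} = \frac{f + 2}{f - 162} = \frac{2 + f}{-162 + f}$)
$R{\left(119,151 \right)} + c{\left(64 \right)} = 119^{2} + \frac{2 + 64}{-162 + 64} = 14161 + \frac{1}{-98} \cdot 66 = 14161 - \frac{33}{49} = \frac{693856}{49}$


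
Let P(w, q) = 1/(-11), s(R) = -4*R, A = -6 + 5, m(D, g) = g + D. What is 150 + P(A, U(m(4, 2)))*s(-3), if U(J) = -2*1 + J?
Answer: 1638/11 ≈ 148.91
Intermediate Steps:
m(D, g) = D + g
U(J) = -2 + J
A = -1
P(w, q) = -1/11 (P(w, q) = 1*(-1/11) = -1/11)
150 + P(A, U(m(4, 2)))*s(-3) = 150 - (-4)*(-3)/11 = 150 - 1/11*12 = 150 - 12/11 = 1638/11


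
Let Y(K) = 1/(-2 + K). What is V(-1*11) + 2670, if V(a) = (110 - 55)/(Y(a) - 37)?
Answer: 1286225/482 ≈ 2668.5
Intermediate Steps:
V(a) = 55/(-37 + 1/(-2 + a)) (V(a) = (110 - 55)/(1/(-2 + a) - 37) = 55/(-37 + 1/(-2 + a)))
V(-1*11) + 2670 = 55*(2 - (-1)*11)/(-75 + 37*(-1*11)) + 2670 = 55*(2 - 1*(-11))/(-75 + 37*(-11)) + 2670 = 55*(2 + 11)/(-75 - 407) + 2670 = 55*13/(-482) + 2670 = 55*(-1/482)*13 + 2670 = -715/482 + 2670 = 1286225/482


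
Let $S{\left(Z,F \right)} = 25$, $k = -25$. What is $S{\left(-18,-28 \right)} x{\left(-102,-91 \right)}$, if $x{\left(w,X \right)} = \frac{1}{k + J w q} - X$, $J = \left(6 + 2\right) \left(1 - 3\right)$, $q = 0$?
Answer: $2274$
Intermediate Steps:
$J = -16$ ($J = 8 \left(-2\right) = -16$)
$x{\left(w,X \right)} = - \frac{1}{25} - X$ ($x{\left(w,X \right)} = \frac{1}{-25 + - 16 w 0} - X = \frac{1}{-25 + 0} - X = \frac{1}{-25} - X = - \frac{1}{25} - X$)
$S{\left(-18,-28 \right)} x{\left(-102,-91 \right)} = 25 \left(- \frac{1}{25} - -91\right) = 25 \left(- \frac{1}{25} + 91\right) = 25 \cdot \frac{2274}{25} = 2274$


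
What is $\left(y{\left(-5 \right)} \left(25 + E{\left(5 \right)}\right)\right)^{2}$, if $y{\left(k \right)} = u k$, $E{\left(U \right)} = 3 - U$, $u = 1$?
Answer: $13225$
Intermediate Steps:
$y{\left(k \right)} = k$ ($y{\left(k \right)} = 1 k = k$)
$\left(y{\left(-5 \right)} \left(25 + E{\left(5 \right)}\right)\right)^{2} = \left(- 5 \left(25 + \left(3 - 5\right)\right)\right)^{2} = \left(- 5 \left(25 - 2\right)\right)^{2} = \left(\left(-5\right) 23\right)^{2} = \left(-115\right)^{2} = 13225$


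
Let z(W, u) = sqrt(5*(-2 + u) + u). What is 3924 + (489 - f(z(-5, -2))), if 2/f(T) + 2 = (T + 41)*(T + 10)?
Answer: 455019631/103109 + 51*I*sqrt(22)/103109 ≈ 4413.0 + 0.00232*I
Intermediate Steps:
z(W, u) = sqrt(-10 + 6*u) (z(W, u) = sqrt((-10 + 5*u) + u) = sqrt(-10 + 6*u))
f(T) = 2/(-2 + (10 + T)*(41 + T)) (f(T) = 2/(-2 + (T + 41)*(T + 10)) = 2/(-2 + (41 + T)*(10 + T)) = 2/(-2 + (10 + T)*(41 + T)))
3924 + (489 - f(z(-5, -2))) = 3924 + (489 - 2/(408 + (sqrt(-10 + 6*(-2)))**2 + 51*sqrt(-10 + 6*(-2)))) = 3924 + (489 - 2/(408 + (sqrt(-10 - 12))**2 + 51*sqrt(-10 - 12))) = 3924 + (489 - 2/(408 + (sqrt(-22))**2 + 51*sqrt(-22))) = 3924 + (489 - 2/(408 + (I*sqrt(22))**2 + 51*(I*sqrt(22)))) = 3924 + (489 - 2/(408 - 22 + 51*I*sqrt(22))) = 3924 + (489 - 2/(386 + 51*I*sqrt(22))) = 4413 - 2/(386 + 51*I*sqrt(22))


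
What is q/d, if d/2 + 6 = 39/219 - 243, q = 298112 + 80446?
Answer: -13817367/18164 ≈ -760.70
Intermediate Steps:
q = 378558
d = -36328/73 (d = -12 + 2*(39/219 - 243) = -12 + 2*((1/219)*39 - 243) = -12 + 2*(13/73 - 243) = -12 + 2*(-17726/73) = -12 - 35452/73 = -36328/73 ≈ -497.64)
q/d = 378558/(-36328/73) = 378558*(-73/36328) = -13817367/18164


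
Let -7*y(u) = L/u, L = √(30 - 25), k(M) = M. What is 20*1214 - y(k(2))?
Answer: 24280 + √5/14 ≈ 24280.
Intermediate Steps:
L = √5 ≈ 2.2361
y(u) = -√5/(7*u)
20*1214 - y(k(2)) = 20*1214 - (-1)*√5/(7*2) = 24280 - (-1)*√5/(7*2) = 24280 - (-1)*√5/14 = 24280 + √5/14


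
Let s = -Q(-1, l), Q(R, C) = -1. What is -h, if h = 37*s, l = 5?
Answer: -37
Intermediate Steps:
s = 1 (s = -1*(-1) = 1)
h = 37 (h = 37*1 = 37)
-h = -1*37 = -37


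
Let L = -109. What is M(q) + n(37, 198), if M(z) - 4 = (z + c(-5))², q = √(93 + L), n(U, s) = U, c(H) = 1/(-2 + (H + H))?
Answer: 3601/144 - 2*I/3 ≈ 25.007 - 0.66667*I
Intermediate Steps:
c(H) = 1/(-2 + 2*H)
q = 4*I (q = √(93 - 109) = √(-16) = 4*I ≈ 4.0*I)
M(z) = 4 + (-1/12 + z)² (M(z) = 4 + (z + 1/(2*(-1 - 5)))² = 4 + (z + (½)/(-6))² = 4 + (z + (½)*(-⅙))² = 4 + (z - 1/12)² = 4 + (-1/12 + z)²)
M(q) + n(37, 198) = (4 + (-1 + 12*(4*I))²/144) + 37 = (4 + (-1 + 48*I)²/144) + 37 = 41 + (-1 + 48*I)²/144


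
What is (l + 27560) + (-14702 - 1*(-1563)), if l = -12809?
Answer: 1612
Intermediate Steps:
(l + 27560) + (-14702 - 1*(-1563)) = (-12809 + 27560) + (-14702 - 1*(-1563)) = 14751 + (-14702 + 1563) = 14751 - 13139 = 1612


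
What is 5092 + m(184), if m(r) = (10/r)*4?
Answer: 117121/23 ≈ 5092.2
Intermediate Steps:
m(r) = 40/r
5092 + m(184) = 5092 + 40/184 = 5092 + 40*(1/184) = 5092 + 5/23 = 117121/23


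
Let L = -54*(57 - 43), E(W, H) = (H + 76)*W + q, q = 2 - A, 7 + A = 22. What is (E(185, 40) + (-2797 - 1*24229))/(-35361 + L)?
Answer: 5579/36117 ≈ 0.15447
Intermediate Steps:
A = 15 (A = -7 + 22 = 15)
q = -13 (q = 2 - 1*15 = 2 - 15 = -13)
E(W, H) = -13 + W*(76 + H) (E(W, H) = (H + 76)*W - 13 = (76 + H)*W - 13 = W*(76 + H) - 13 = -13 + W*(76 + H))
L = -756 (L = -54*14 = -756)
(E(185, 40) + (-2797 - 1*24229))/(-35361 + L) = ((-13 + 76*185 + 40*185) + (-2797 - 1*24229))/(-35361 - 756) = ((-13 + 14060 + 7400) + (-2797 - 24229))/(-36117) = (21447 - 27026)*(-1/36117) = -5579*(-1/36117) = 5579/36117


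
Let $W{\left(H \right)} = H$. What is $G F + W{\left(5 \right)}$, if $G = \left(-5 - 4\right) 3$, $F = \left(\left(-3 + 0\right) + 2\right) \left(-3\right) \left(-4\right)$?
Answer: $329$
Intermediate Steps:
$F = -12$ ($F = \left(-3 + 2\right) \left(-3\right) \left(-4\right) = \left(-1\right) \left(-3\right) \left(-4\right) = 3 \left(-4\right) = -12$)
$G = -27$ ($G = \left(-9\right) 3 = -27$)
$G F + W{\left(5 \right)} = \left(-27\right) \left(-12\right) + 5 = 324 + 5 = 329$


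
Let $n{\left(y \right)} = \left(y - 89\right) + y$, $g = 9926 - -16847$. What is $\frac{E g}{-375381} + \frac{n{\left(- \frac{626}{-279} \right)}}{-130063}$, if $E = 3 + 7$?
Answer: $- \frac{1078491320179}{1513518549093} \approx -0.71257$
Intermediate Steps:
$E = 10$
$g = 26773$ ($g = 9926 + 16847 = 26773$)
$n{\left(y \right)} = -89 + 2 y$ ($n{\left(y \right)} = \left(-89 + y\right) + y = -89 + 2 y$)
$\frac{E g}{-375381} + \frac{n{\left(- \frac{626}{-279} \right)}}{-130063} = \frac{10 \cdot 26773}{-375381} + \frac{-89 + 2 \left(- \frac{626}{-279}\right)}{-130063} = 267730 \left(- \frac{1}{375381}\right) + \left(-89 + 2 \left(\left(-626\right) \left(- \frac{1}{279}\right)\right)\right) \left(- \frac{1}{130063}\right) = - \frac{267730}{375381} + \left(-89 + 2 \cdot \frac{626}{279}\right) \left(- \frac{1}{130063}\right) = - \frac{267730}{375381} + \left(-89 + \frac{1252}{279}\right) \left(- \frac{1}{130063}\right) = - \frac{267730}{375381} - - \frac{23579}{36287577} = - \frac{267730}{375381} + \frac{23579}{36287577} = - \frac{1078491320179}{1513518549093}$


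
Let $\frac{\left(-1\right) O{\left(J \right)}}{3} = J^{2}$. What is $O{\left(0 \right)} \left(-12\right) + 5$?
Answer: $5$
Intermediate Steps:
$O{\left(J \right)} = - 3 J^{2}$
$O{\left(0 \right)} \left(-12\right) + 5 = - 3 \cdot 0^{2} \left(-12\right) + 5 = \left(-3\right) 0 \left(-12\right) + 5 = 0 \left(-12\right) + 5 = 0 + 5 = 5$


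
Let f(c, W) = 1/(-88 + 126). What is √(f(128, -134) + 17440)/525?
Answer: √25183398/19950 ≈ 0.25154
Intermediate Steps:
f(c, W) = 1/38
√(f(128, -134) + 17440)/525 = √(1/38 + 17440)/525 = √(662721/38)*(1/525) = (√25183398/38)*(1/525) = √25183398/19950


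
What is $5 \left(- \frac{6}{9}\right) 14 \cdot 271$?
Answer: $- \frac{37940}{3} \approx -12647.0$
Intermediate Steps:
$5 \left(- \frac{6}{9}\right) 14 \cdot 271 = 5 \left(\left(-6\right) \frac{1}{9}\right) 14 \cdot 271 = 5 \left(- \frac{2}{3}\right) 14 \cdot 271 = \left(- \frac{10}{3}\right) 14 \cdot 271 = \left(- \frac{140}{3}\right) 271 = - \frac{37940}{3}$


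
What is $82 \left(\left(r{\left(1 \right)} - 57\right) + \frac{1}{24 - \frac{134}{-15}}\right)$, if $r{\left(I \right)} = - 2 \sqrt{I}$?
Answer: $- \frac{1194371}{247} \approx -4835.5$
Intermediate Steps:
$82 \left(\left(r{\left(1 \right)} - 57\right) + \frac{1}{24 - \frac{134}{-15}}\right) = 82 \left(\left(- 2 \sqrt{1} - 57\right) + \frac{1}{24 - \frac{134}{-15}}\right) = 82 \left(\left(\left(-2\right) 1 - 57\right) + \frac{1}{24 - - \frac{134}{15}}\right) = 82 \left(\left(-2 - 57\right) + \frac{1}{24 + \frac{134}{15}}\right) = 82 \left(-59 + \frac{1}{\frac{494}{15}}\right) = 82 \left(-59 + \frac{15}{494}\right) = 82 \left(- \frac{29131}{494}\right) = - \frac{1194371}{247}$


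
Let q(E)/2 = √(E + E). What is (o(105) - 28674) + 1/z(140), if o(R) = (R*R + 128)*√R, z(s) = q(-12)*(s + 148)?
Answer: -28674 + 11153*√105 - I*√6/6912 ≈ 85610.0 - 0.00035438*I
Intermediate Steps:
q(E) = 2*√2*√E (q(E) = 2*√(E + E) = 2*√(2*E) = 2*(√2*√E) = 2*√2*√E)
z(s) = 4*I*√6*(148 + s) (z(s) = (2*√2*√(-12))*(s + 148) = (2*√2*(2*I*√3))*(148 + s) = (4*I*√6)*(148 + s) = 4*I*√6*(148 + s))
o(R) = √R*(128 + R²) (o(R) = (R² + 128)*√R = (128 + R²)*√R = √R*(128 + R²))
(o(105) - 28674) + 1/z(140) = (√105*(128 + 105²) - 28674) + 1/(4*I*√6*(148 + 140)) = (√105*(128 + 11025) - 28674) + 1/(4*I*√6*288) = (√105*11153 - 28674) + 1/(1152*I*√6) = (11153*√105 - 28674) - I*√6/6912 = (-28674 + 11153*√105) - I*√6/6912 = -28674 + 11153*√105 - I*√6/6912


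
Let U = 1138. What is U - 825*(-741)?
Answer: 612463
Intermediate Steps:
U - 825*(-741) = 1138 - 825*(-741) = 1138 + 611325 = 612463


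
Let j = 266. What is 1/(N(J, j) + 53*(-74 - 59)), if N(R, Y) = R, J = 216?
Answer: -1/6833 ≈ -0.00014635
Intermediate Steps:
1/(N(J, j) + 53*(-74 - 59)) = 1/(216 + 53*(-74 - 59)) = 1/(216 + 53*(-133)) = 1/(216 - 7049) = 1/(-6833) = -1/6833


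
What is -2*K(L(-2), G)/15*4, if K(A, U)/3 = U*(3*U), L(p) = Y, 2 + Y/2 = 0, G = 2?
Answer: -96/5 ≈ -19.200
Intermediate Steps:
Y = -4 (Y = -4 + 2*0 = -4 + 0 = -4)
L(p) = -4
K(A, U) = 9*U**2 (K(A, U) = 3*(U*(3*U)) = 3*(3*U**2) = 9*U**2)
-2*K(L(-2), G)/15*4 = -2*9*2**2/15*4 = -2*9*4/15*4 = -72/15*4 = -2*12/5*4 = -24/5*4 = -96/5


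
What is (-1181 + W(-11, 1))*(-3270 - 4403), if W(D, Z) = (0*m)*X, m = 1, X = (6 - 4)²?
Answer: 9061813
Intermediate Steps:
X = 4 (X = 2² = 4)
W(D, Z) = 0 (W(D, Z) = (0*1)*4 = 0*4 = 0)
(-1181 + W(-11, 1))*(-3270 - 4403) = (-1181 + 0)*(-3270 - 4403) = -1181*(-7673) = 9061813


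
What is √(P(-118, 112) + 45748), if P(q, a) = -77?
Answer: √45671 ≈ 213.71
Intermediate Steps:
√(P(-118, 112) + 45748) = √(-77 + 45748) = √45671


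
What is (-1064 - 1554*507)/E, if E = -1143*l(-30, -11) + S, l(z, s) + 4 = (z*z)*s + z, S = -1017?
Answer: -112706/1621935 ≈ -0.069489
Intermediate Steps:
l(z, s) = -4 + z + s*z² (l(z, s) = -4 + ((z*z)*s + z) = -4 + (z²*s + z) = -4 + (s*z² + z) = -4 + (z + s*z²) = -4 + z + s*z²)
E = 11353545 (E = -1143*(-4 - 30 - 11*(-30)²) - 1017 = -1143*(-4 - 30 - 11*900) - 1017 = -1143*(-4 - 30 - 9900) - 1017 = -1143*(-9934) - 1017 = 11354562 - 1017 = 11353545)
(-1064 - 1554*507)/E = (-1064 - 1554*507)/11353545 = (-1064 - 787878)*(1/11353545) = -788942*1/11353545 = -112706/1621935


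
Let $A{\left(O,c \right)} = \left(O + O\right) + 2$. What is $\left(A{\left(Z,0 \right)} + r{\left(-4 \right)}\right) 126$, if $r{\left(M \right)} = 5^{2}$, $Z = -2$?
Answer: $2898$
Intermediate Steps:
$r{\left(M \right)} = 25$
$A{\left(O,c \right)} = 2 + 2 O$ ($A{\left(O,c \right)} = 2 O + 2 = 2 + 2 O$)
$\left(A{\left(Z,0 \right)} + r{\left(-4 \right)}\right) 126 = \left(\left(2 + 2 \left(-2\right)\right) + 25\right) 126 = \left(\left(2 - 4\right) + 25\right) 126 = \left(-2 + 25\right) 126 = 23 \cdot 126 = 2898$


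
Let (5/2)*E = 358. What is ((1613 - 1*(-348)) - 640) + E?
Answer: 7321/5 ≈ 1464.2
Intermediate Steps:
E = 716/5 (E = (2/5)*358 = 716/5 ≈ 143.20)
((1613 - 1*(-348)) - 640) + E = ((1613 - 1*(-348)) - 640) + 716/5 = ((1613 + 348) - 640) + 716/5 = (1961 - 640) + 716/5 = 1321 + 716/5 = 7321/5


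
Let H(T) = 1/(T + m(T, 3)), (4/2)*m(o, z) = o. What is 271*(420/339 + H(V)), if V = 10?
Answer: 599723/1695 ≈ 353.82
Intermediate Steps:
m(o, z) = o/2
H(T) = 2/(3*T) (H(T) = 1/(T + T/2) = 1/(3*T/2) = 2/(3*T))
271*(420/339 + H(V)) = 271*(420/339 + (⅔)/10) = 271*(420*(1/339) + (⅔)*(⅒)) = 271*(140/113 + 1/15) = 271*(2213/1695) = 599723/1695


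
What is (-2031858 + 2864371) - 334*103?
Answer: 798111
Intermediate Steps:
(-2031858 + 2864371) - 334*103 = 832513 - 34402 = 798111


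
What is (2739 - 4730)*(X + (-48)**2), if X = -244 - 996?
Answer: -2118424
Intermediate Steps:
X = -1240
(2739 - 4730)*(X + (-48)**2) = (2739 - 4730)*(-1240 + (-48)**2) = -1991*(-1240 + 2304) = -1991*1064 = -2118424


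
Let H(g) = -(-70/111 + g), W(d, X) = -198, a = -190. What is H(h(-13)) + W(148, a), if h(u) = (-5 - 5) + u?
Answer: -19355/111 ≈ -174.37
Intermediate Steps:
h(u) = -10 + u
H(g) = 70/111 - g (H(g) = -(-70*1/111 + g) = -(-70/111 + g) = 70/111 - g)
H(h(-13)) + W(148, a) = (70/111 - (-10 - 13)) - 198 = (70/111 - 1*(-23)) - 198 = (70/111 + 23) - 198 = 2623/111 - 198 = -19355/111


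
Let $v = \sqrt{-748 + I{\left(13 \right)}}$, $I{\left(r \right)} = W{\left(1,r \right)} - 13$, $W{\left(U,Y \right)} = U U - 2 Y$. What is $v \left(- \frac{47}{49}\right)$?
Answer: $- \frac{47 i \sqrt{786}}{49} \approx - 26.891 i$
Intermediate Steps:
$W{\left(U,Y \right)} = U^{2} - 2 Y$
$I{\left(r \right)} = -12 - 2 r$ ($I{\left(r \right)} = \left(1^{2} - 2 r\right) - 13 = \left(1 - 2 r\right) - 13 = -12 - 2 r$)
$v = i \sqrt{786}$ ($v = \sqrt{-748 - 38} = \sqrt{-786} = i \sqrt{786} \approx 28.036 i$)
$v \left(- \frac{47}{49}\right) = i \sqrt{786} \left(- \frac{47}{49}\right) = - \frac{47 i \sqrt{786}}{49}$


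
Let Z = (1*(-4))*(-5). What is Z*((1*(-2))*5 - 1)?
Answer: -220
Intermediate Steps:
Z = 20 (Z = -4*(-5) = 20)
Z*((1*(-2))*5 - 1) = 20*((1*(-2))*5 - 1) = 20*(-2*5 - 1) = 20*(-10 - 1) = 20*(-11) = -220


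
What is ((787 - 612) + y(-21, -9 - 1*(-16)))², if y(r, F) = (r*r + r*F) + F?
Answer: 226576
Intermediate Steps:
y(r, F) = F + r² + F*r (y(r, F) = (r² + F*r) + F = F + r² + F*r)
((787 - 612) + y(-21, -9 - 1*(-16)))² = ((787 - 612) + ((-9 - 1*(-16)) + (-21)² + (-9 - 1*(-16))*(-21)))² = (175 + ((-9 + 16) + 441 + (-9 + 16)*(-21)))² = (175 + (7 + 441 + 7*(-21)))² = (175 + (7 + 441 - 147))² = (175 + 301)² = 476² = 226576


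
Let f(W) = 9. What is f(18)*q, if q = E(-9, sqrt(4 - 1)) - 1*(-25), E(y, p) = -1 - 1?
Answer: 207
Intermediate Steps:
E(y, p) = -2
q = 23 (q = -2 - 1*(-25) = -2 + 25 = 23)
f(18)*q = 9*23 = 207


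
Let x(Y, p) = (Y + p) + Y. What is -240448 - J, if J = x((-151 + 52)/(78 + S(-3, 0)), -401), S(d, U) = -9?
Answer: -5521015/23 ≈ -2.4004e+5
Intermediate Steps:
x(Y, p) = p + 2*Y
J = -9289/23 (J = -401 + 2*((-151 + 52)/(78 - 9)) = -401 + 2*(-99/69) = -401 + 2*(-99*1/69) = -401 + 2*(-33/23) = -401 - 66/23 = -9289/23 ≈ -403.87)
-240448 - J = -240448 - 1*(-9289/23) = -240448 + 9289/23 = -5521015/23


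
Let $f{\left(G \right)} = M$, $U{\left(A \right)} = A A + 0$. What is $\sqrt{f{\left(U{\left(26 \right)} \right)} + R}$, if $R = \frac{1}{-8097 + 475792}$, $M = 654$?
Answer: $\frac{\sqrt{143055053386045}}{467695} \approx 25.573$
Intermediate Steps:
$U{\left(A \right)} = A^{2}$ ($U{\left(A \right)} = A^{2} + 0 = A^{2}$)
$f{\left(G \right)} = 654$
$R = \frac{1}{467695} \approx 2.1381 \cdot 10^{-6}$
$\sqrt{f{\left(U{\left(26 \right)} \right)} + R} = \sqrt{654 + \frac{1}{467695}} = \sqrt{\frac{305872531}{467695}} = \frac{\sqrt{143055053386045}}{467695}$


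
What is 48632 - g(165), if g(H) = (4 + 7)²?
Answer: 48511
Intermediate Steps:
g(H) = 121 (g(H) = 11² = 121)
48632 - g(165) = 48632 - 1*121 = 48632 - 121 = 48511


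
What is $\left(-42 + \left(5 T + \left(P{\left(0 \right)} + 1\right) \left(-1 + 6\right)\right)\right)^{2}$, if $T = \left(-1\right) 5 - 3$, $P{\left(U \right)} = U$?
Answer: $5929$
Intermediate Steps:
$T = -8$ ($T = -5 - 3 = -8$)
$\left(-42 + \left(5 T + \left(P{\left(0 \right)} + 1\right) \left(-1 + 6\right)\right)\right)^{2} = \left(-42 + \left(5 \left(-8\right) + \left(0 + 1\right) \left(-1 + 6\right)\right)\right)^{2} = \left(-42 + \left(-40 + 1 \cdot 5\right)\right)^{2} = \left(-42 + \left(-40 + 5\right)\right)^{2} = \left(-42 - 35\right)^{2} = \left(-77\right)^{2} = 5929$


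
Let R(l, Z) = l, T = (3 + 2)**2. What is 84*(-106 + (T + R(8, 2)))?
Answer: -6132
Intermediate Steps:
T = 25 (T = 5**2 = 25)
84*(-106 + (T + R(8, 2))) = 84*(-106 + (25 + 8)) = 84*(-106 + 33) = 84*(-73) = -6132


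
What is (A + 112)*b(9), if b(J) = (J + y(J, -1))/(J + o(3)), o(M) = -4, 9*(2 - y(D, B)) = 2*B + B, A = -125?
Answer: -442/15 ≈ -29.467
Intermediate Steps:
y(D, B) = 2 - B/3 (y(D, B) = 2 - (2*B + B)/9 = 2 - B/3)
b(J) = (7/3 + J)/(-4 + J) (b(J) = (J + (2 - 1/3*(-1)))/(J - 4) = (J + (2 + 1/3))/(-4 + J) = (J + 7/3)/(-4 + J) = (7/3 + J)/(-4 + J))
(A + 112)*b(9) = (-125 + 112)*((7/3 + 9)/(-4 + 9)) = -13*34/(5*3) = -13*34/15 = -442/15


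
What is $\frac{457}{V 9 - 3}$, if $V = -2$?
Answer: $- \frac{457}{21} \approx -21.762$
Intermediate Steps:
$\frac{457}{V 9 - 3} = \frac{457}{\left(-2\right) 9 - 3} = \frac{457}{-18 - 3} = \frac{457}{-21} = 457 \left(- \frac{1}{21}\right) = - \frac{457}{21}$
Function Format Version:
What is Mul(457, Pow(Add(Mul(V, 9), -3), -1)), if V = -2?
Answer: Rational(-457, 21) ≈ -21.762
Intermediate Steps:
Mul(457, Pow(Add(Mul(V, 9), -3), -1)) = Mul(457, Pow(Add(Mul(-2, 9), -3), -1)) = Mul(457, Pow(Add(-18, -3), -1)) = Mul(457, Pow(-21, -1)) = Mul(457, Rational(-1, 21)) = Rational(-457, 21)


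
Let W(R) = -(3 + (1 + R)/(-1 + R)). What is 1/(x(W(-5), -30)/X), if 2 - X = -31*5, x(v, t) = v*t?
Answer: 157/110 ≈ 1.4273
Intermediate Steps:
W(R) = -3 - (1 + R)/(-1 + R) (W(R) = -(3 + (1 + R)/(-1 + R)) = -3 - (1 + R)/(-1 + R))
x(v, t) = t*v
X = 157 (X = 2 - (-31)*5 = 2 - 1*(-155) = 2 + 155 = 157)
1/(x(W(-5), -30)/X) = 1/(-60*(1 - 2*(-5))/(-1 - 5)/157) = 1/(-60*(1 + 10)/(-6)*(1/157)) = 1/(-60*(-1)*11/6*(1/157)) = 1/(-30*(-11/3)*(1/157)) = 1/(110*(1/157)) = 1/(110/157) = 157/110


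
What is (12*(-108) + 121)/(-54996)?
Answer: 1175/54996 ≈ 0.021365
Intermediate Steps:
(12*(-108) + 121)/(-54996) = (-1296 + 121)*(-1/54996) = -1175*(-1/54996) = 1175/54996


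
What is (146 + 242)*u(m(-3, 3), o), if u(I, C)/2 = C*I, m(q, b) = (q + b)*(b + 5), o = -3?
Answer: 0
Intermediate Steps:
m(q, b) = (5 + b)*(b + q) (m(q, b) = (b + q)*(5 + b) = (5 + b)*(b + q))
u(I, C) = 2*C*I (u(I, C) = 2*(C*I) = 2*C*I)
(146 + 242)*u(m(-3, 3), o) = (146 + 242)*(2*(-3)*(3**2 + 5*3 + 5*(-3) + 3*(-3))) = 388*(2*(-3)*(9 + 15 - 15 - 9)) = 388*(2*(-3)*0) = 388*0 = 0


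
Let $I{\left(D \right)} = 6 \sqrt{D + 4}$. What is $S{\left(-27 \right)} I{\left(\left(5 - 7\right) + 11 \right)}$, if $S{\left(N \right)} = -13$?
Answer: $- 78 \sqrt{13} \approx -281.23$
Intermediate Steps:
$I{\left(D \right)} = 6 \sqrt{4 + D}$
$S{\left(-27 \right)} I{\left(\left(5 - 7\right) + 11 \right)} = - 13 \cdot 6 \sqrt{4 + \left(\left(5 - 7\right) + 11\right)} = - 13 \cdot 6 \sqrt{4 + \left(-2 + 11\right)} = - 13 \cdot 6 \sqrt{4 + 9} = - 13 \cdot 6 \sqrt{13} = - 78 \sqrt{13}$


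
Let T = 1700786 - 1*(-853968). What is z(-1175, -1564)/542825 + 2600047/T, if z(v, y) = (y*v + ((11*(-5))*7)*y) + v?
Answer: 1528311935237/277356868010 ≈ 5.5103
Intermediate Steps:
z(v, y) = v - 385*y + v*y (z(v, y) = (v*y + (-55*7)*y) + v = (v*y - 385*y) + v = (-385*y + v*y) + v = v - 385*y + v*y)
T = 2554754 (T = 1700786 + 853968 = 2554754)
z(-1175, -1564)/542825 + 2600047/T = (-1175 - 385*(-1564) - 1175*(-1564))/542825 + 2600047/2554754 = (-1175 + 602140 + 1837700)*(1/542825) + 2600047*(1/2554754) = 2438665*(1/542825) + 2600047/2554754 = 487733/108565 + 2600047/2554754 = 1528311935237/277356868010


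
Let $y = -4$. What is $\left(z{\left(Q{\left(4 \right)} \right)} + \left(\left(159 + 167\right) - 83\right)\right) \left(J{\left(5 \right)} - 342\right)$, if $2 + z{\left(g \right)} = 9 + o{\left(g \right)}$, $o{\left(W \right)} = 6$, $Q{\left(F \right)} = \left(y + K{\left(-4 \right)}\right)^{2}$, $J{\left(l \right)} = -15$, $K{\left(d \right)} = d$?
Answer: $-91392$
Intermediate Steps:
$Q{\left(F \right)} = 64$ ($Q{\left(F \right)} = \left(-4 - 4\right)^{2} = \left(-8\right)^{2} = 64$)
$z{\left(g \right)} = 13$ ($z{\left(g \right)} = -2 + \left(9 + 6\right) = -2 + 15 = 13$)
$\left(z{\left(Q{\left(4 \right)} \right)} + \left(\left(159 + 167\right) - 83\right)\right) \left(J{\left(5 \right)} - 342\right) = \left(13 + \left(\left(159 + 167\right) - 83\right)\right) \left(-15 - 342\right) = \left(13 + \left(326 - 83\right)\right) \left(-357\right) = \left(13 + 243\right) \left(-357\right) = 256 \left(-357\right) = -91392$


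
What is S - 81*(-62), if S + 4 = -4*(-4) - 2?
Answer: 5032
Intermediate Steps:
S = 10 (S = -4 + (-4*(-4) - 2) = -4 + (16 - 2) = -4 + 14 = 10)
S - 81*(-62) = 10 - 81*(-62) = 10 + 5022 = 5032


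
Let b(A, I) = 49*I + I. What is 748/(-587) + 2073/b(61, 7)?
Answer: 955051/205450 ≈ 4.6486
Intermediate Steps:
b(A, I) = 50*I
748/(-587) + 2073/b(61, 7) = 748/(-587) + 2073/((50*7)) = 748*(-1/587) + 2073/350 = -748/587 + 2073*(1/350) = -748/587 + 2073/350 = 955051/205450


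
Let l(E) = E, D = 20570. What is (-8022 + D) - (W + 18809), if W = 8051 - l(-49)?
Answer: -14361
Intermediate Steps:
W = 8100 (W = 8051 - 1*(-49) = 8051 + 49 = 8100)
(-8022 + D) - (W + 18809) = (-8022 + 20570) - (8100 + 18809) = 12548 - 1*26909 = 12548 - 26909 = -14361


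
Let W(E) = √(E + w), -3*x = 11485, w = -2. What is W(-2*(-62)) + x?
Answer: -11485/3 + √122 ≈ -3817.3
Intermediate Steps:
x = -11485/3 (x = -⅓*11485 = -11485/3 ≈ -3828.3)
W(E) = √(-2 + E) (W(E) = √(E - 2) = √(-2 + E))
W(-2*(-62)) + x = √(-2 - 2*(-62)) - 11485/3 = √(-2 + 124) - 11485/3 = √122 - 11485/3 = -11485/3 + √122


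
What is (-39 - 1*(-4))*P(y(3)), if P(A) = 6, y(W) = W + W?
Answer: -210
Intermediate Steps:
y(W) = 2*W
(-39 - 1*(-4))*P(y(3)) = (-39 - 1*(-4))*6 = (-39 + 4)*6 = -35*6 = -210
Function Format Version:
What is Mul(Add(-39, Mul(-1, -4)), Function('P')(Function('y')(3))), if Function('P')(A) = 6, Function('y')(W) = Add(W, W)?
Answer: -210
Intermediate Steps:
Function('y')(W) = Mul(2, W)
Mul(Add(-39, Mul(-1, -4)), Function('P')(Function('y')(3))) = Mul(Add(-39, Mul(-1, -4)), 6) = Mul(Add(-39, 4), 6) = Mul(-35, 6) = -210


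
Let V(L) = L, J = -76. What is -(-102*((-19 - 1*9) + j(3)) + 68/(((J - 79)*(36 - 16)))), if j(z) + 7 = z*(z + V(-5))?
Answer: -3241033/775 ≈ -4182.0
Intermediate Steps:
j(z) = -7 + z*(-5 + z) (j(z) = -7 + z*(z - 5) = -7 + z*(-5 + z))
-(-102*((-19 - 1*9) + j(3)) + 68/(((J - 79)*(36 - 16)))) = -(-102*((-19 - 1*9) + (-7 + 3**2 - 5*3)) + 68/(((-76 - 79)*(36 - 16)))) = -(-102*((-19 - 9) + (-7 + 9 - 15)) + 68/((-155*20))) = -(-102*(-28 - 13) + 68/(-3100)) = -(-102*(-41) + 68*(-1/3100)) = -(4182 - 17/775) = -1*3241033/775 = -3241033/775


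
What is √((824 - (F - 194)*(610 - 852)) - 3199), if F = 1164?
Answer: √232365 ≈ 482.04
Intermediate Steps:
√((824 - (F - 194)*(610 - 852)) - 3199) = √((824 - (1164 - 194)*(610 - 852)) - 3199) = √((824 - 970*(-242)) - 3199) = √((824 - 1*(-234740)) - 3199) = √((824 + 234740) - 3199) = √(235564 - 3199) = √232365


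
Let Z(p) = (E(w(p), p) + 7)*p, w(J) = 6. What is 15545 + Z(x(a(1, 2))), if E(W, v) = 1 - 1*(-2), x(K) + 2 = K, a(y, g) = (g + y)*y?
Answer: 15555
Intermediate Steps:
a(y, g) = y*(g + y)
x(K) = -2 + K
E(W, v) = 3 (E(W, v) = 1 + 2 = 3)
Z(p) = 10*p (Z(p) = (3 + 7)*p = 10*p)
15545 + Z(x(a(1, 2))) = 15545 + 10*(-2 + 1*(2 + 1)) = 15545 + 10*(-2 + 1*3) = 15545 + 10*(-2 + 3) = 15545 + 10*1 = 15545 + 10 = 15555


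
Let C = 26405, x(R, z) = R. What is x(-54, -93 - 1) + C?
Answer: 26351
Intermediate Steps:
x(-54, -93 - 1) + C = -54 + 26405 = 26351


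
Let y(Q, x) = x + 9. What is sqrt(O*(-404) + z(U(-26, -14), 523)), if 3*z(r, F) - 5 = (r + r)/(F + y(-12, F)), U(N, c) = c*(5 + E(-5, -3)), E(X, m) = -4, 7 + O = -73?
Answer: sqrt(35974813195)/1055 ≈ 179.78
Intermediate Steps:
O = -80 (O = -7 - 73 = -80)
y(Q, x) = 9 + x
U(N, c) = c (U(N, c) = c*(5 - 4) = c*1 = c)
z(r, F) = 5/3 + 2*r/(3*(9 + 2*F)) (z(r, F) = 5/3 + ((r + r)/(F + (9 + F)))/3 = 5/3 + ((2*r)/(9 + 2*F))/3 = 5/3 + (2*r/(9 + 2*F))/3 = 5/3 + 2*r/(3*(9 + 2*F)))
sqrt(O*(-404) + z(U(-26, -14), 523)) = sqrt(-80*(-404) + (45 + 2*(-14) + 10*523)/(3*(9 + 2*523))) = sqrt(32320 + (45 - 28 + 5230)/(3*(9 + 1046))) = sqrt(32320 + (1/3)*5247/1055) = sqrt(32320 + (1/3)*(1/1055)*5247) = sqrt(32320 + 1749/1055) = sqrt(34099349/1055) = sqrt(35974813195)/1055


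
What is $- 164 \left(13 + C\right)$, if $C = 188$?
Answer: $-32964$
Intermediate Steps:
$- 164 \left(13 + C\right) = - 164 \left(13 + 188\right) = \left(-164\right) 201 = -32964$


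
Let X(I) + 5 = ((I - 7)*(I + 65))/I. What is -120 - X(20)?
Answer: -681/4 ≈ -170.25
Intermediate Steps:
X(I) = -5 + (-7 + I)*(65 + I)/I (X(I) = -5 + ((I - 7)*(I + 65))/I = -5 + ((-7 + I)*(65 + I))/I = -5 + (-7 + I)*(65 + I)/I)
-120 - X(20) = -120 - (53 + 20 - 455/20) = -120 - (53 + 20 - 455*1/20) = -120 - (53 + 20 - 91/4) = -120 - 1*201/4 = -120 - 201/4 = -681/4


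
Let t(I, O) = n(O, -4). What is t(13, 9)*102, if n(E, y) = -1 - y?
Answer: 306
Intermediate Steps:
t(I, O) = 3 (t(I, O) = -1 - 1*(-4) = -1 + 4 = 3)
t(13, 9)*102 = 3*102 = 306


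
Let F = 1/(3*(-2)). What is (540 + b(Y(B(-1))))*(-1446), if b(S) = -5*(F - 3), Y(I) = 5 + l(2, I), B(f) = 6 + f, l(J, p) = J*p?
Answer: -803735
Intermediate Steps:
F = -1/6 (F = 1/(-6) = -1/6 ≈ -0.16667)
Y(I) = 5 + 2*I
b(S) = 95/6 (b(S) = -5*(-1/6 - 3) = -5*(-19/6) = 95/6)
(540 + b(Y(B(-1))))*(-1446) = (540 + 95/6)*(-1446) = (3335/6)*(-1446) = -803735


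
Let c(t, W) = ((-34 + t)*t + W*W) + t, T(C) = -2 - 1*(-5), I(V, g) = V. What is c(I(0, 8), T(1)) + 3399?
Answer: 3408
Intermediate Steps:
T(C) = 3 (T(C) = -2 + 5 = 3)
c(t, W) = t + W² + t*(-34 + t) (c(t, W) = (t*(-34 + t) + W²) + t = (W² + t*(-34 + t)) + t = t + W² + t*(-34 + t))
c(I(0, 8), T(1)) + 3399 = (3² + 0² - 33*0) + 3399 = (9 + 0 + 0) + 3399 = 9 + 3399 = 3408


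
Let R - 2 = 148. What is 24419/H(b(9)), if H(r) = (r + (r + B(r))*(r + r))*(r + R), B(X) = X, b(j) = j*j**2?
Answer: 24419/1869187347 ≈ 1.3064e-5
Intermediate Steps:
R = 150 (R = 2 + 148 = 150)
b(j) = j**3
H(r) = (150 + r)*(r + 4*r**2) (H(r) = (r + (r + r)*(r + r))*(r + 150) = (r + (2*r)*(2*r))*(150 + r) = (r + 4*r**2)*(150 + r) = (150 + r)*(r + 4*r**2))
24419/H(b(9)) = 24419/((9**3*(150 + 4*(9**3)**2 + 601*9**3))) = 24419/((729*(150 + 4*729**2 + 601*729))) = 24419/((729*(150 + 4*531441 + 438129))) = 24419/((729*(150 + 2125764 + 438129))) = 24419/((729*2564043)) = 24419/1869187347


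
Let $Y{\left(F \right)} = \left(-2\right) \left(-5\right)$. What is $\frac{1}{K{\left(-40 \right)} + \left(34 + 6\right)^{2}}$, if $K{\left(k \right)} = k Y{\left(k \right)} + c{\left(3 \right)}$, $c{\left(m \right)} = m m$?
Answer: $\frac{1}{1209} \approx 0.00082713$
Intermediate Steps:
$c{\left(m \right)} = m^{2}$
$Y{\left(F \right)} = 10$
$K{\left(k \right)} = 9 + 10 k$ ($K{\left(k \right)} = k 10 + 3^{2} = 10 k + 9 = 9 + 10 k$)
$\frac{1}{K{\left(-40 \right)} + \left(34 + 6\right)^{2}} = \frac{1}{\left(9 + 10 \left(-40\right)\right) + \left(34 + 6\right)^{2}} = \frac{1}{\left(9 - 400\right) + 40^{2}} = \frac{1}{-391 + 1600} = \frac{1}{1209}$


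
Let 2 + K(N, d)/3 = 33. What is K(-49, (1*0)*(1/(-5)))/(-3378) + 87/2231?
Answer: 28801/2512106 ≈ 0.011465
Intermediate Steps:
K(N, d) = 93 (K(N, d) = -6 + 3*33 = -6 + 99 = 93)
K(-49, (1*0)*(1/(-5)))/(-3378) + 87/2231 = 93/(-3378) + 87/2231 = 93*(-1/3378) + 87*(1/2231) = -31/1126 + 87/2231 = 28801/2512106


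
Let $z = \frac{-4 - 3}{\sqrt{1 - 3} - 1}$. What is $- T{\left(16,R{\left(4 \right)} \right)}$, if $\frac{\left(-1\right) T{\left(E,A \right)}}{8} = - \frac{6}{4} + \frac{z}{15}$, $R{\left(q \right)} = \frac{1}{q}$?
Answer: $- \frac{484}{45} + \frac{56 i \sqrt{2}}{45} \approx -10.756 + 1.7599 i$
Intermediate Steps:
$z = - \frac{7}{-1 + i \sqrt{2}}$ ($z = - \frac{7}{\sqrt{-2} - 1} = - \frac{7}{i \sqrt{2} - 1} = - \frac{7}{-1 + i \sqrt{2}} \approx 2.3333 + 3.2998 i$)
$T{\left(E,A \right)} = \frac{484}{45} - \frac{56 i \sqrt{2}}{45}$ ($T{\left(E,A \right)} = - 8 \left(- \frac{6}{4} + \frac{\frac{7}{3} + \frac{7 i \sqrt{2}}{3}}{15}\right) = - 8 \left(\left(-6\right) \frac{1}{4} + \left(\frac{7}{3} + \frac{7 i \sqrt{2}}{3}\right) \frac{1}{15}\right) = - 8 \left(- \frac{3}{2} + \left(\frac{7}{45} + \frac{7 i \sqrt{2}}{45}\right)\right) = - 8 \left(- \frac{121}{90} + \frac{7 i \sqrt{2}}{45}\right) = \frac{484}{45} - \frac{56 i \sqrt{2}}{45}$)
$- T{\left(16,R{\left(4 \right)} \right)} = - (\frac{484}{45} - \frac{56 i \sqrt{2}}{45}) = - \frac{484}{45} + \frac{56 i \sqrt{2}}{45}$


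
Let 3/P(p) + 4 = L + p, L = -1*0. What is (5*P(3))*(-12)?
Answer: 180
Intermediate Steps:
L = 0
P(p) = 3/(-4 + p) (P(p) = 3/(-4 + (0 + p)) = 3/(-4 + p))
(5*P(3))*(-12) = (5*(3/(-4 + 3)))*(-12) = (5*(3/(-1)))*(-12) = (5*(3*(-1)))*(-12) = (5*(-3))*(-12) = -15*(-12) = 180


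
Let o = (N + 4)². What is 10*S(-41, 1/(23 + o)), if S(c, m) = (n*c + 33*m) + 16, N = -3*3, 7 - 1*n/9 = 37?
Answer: 886935/8 ≈ 1.1087e+5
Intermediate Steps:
n = -270 (n = 63 - 9*37 = 63 - 333 = -270)
N = -9
o = 25 (o = (-9 + 4)² = (-5)² = 25)
S(c, m) = 16 - 270*c + 33*m (S(c, m) = (-270*c + 33*m) + 16 = 16 - 270*c + 33*m)
10*S(-41, 1/(23 + o)) = 10*(16 - 270*(-41) + 33/(23 + 25)) = 10*(16 + 11070 + 33/48) = 10*(16 + 11070 + 33*(1/48)) = 10*(16 + 11070 + 11/16) = 10*(177387/16) = 886935/8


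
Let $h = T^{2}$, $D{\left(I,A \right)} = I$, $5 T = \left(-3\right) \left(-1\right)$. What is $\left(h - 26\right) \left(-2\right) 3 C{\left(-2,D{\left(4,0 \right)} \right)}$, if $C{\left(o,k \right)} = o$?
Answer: $- \frac{7692}{25} \approx -307.68$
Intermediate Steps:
$T = \frac{3}{5}$ ($T = \frac{\left(-3\right) \left(-1\right)}{5} = \frac{1}{5} \cdot 3 = \frac{3}{5} \approx 0.6$)
$h = \frac{9}{25}$ ($h = \left(\frac{3}{5}\right)^{2} = \frac{9}{25} \approx 0.36$)
$\left(h - 26\right) \left(-2\right) 3 C{\left(-2,D{\left(4,0 \right)} \right)} = \left(\frac{9}{25} - 26\right) \left(-2\right) 3 \left(-2\right) = - \frac{641 \left(\left(-6\right) \left(-2\right)\right)}{25} = \left(- \frac{641}{25}\right) 12 = - \frac{7692}{25}$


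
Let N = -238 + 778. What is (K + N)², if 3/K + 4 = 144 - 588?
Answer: 58523834889/200704 ≈ 2.9159e+5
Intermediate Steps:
N = 540
K = -3/448 (K = 3/(-4 + (144 - 588)) = 3/(-4 - 444) = 3/(-448) = 3*(-1/448) = -3/448 ≈ -0.0066964)
(K + N)² = (-3/448 + 540)² = (241917/448)² = 58523834889/200704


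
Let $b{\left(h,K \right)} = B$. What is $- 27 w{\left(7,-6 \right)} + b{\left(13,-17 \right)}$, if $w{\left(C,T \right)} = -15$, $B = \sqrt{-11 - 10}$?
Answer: $405 + i \sqrt{21} \approx 405.0 + 4.5826 i$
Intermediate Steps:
$B = i \sqrt{21}$ ($B = \sqrt{-21} = i \sqrt{21} \approx 4.5826 i$)
$b{\left(h,K \right)} = i \sqrt{21}$
$- 27 w{\left(7,-6 \right)} + b{\left(13,-17 \right)} = \left(-27\right) \left(-15\right) + i \sqrt{21} = 405 + i \sqrt{21}$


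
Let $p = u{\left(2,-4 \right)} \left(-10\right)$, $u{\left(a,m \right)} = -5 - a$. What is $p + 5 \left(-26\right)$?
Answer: $-60$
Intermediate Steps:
$p = 70$ ($p = \left(-5 - 2\right) \left(-10\right) = \left(-7\right) \left(-10\right) = 70$)
$p + 5 \left(-26\right) = 70 + 5 \left(-26\right) = 70 - 130 = -60$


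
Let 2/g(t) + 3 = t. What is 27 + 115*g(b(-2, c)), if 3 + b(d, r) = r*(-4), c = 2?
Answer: 74/7 ≈ 10.571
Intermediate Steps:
b(d, r) = -3 - 4*r (b(d, r) = -3 + r*(-4) = -3 - 4*r)
g(t) = 2/(-3 + t)
27 + 115*g(b(-2, c)) = 27 + 115*(2/(-3 + (-3 - 4*2))) = 27 + 115*(2/(-3 + (-3 - 8))) = 27 + 115*(2/(-3 - 11)) = 27 + 115*(2/(-14)) = 27 + 115*(2*(-1/14)) = 27 + 115*(-⅐) = 27 - 115/7 = 74/7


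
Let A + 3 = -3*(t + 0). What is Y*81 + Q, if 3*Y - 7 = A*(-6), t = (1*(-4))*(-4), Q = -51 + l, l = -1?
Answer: 8399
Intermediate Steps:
Q = -52 (Q = -51 - 1 = -52)
t = 16 (t = -4*(-4) = 16)
A = -51 (A = -3 - 3*(16 + 0) = -3 - 3*16 = -3 - 48 = -51)
Y = 313/3 (Y = 7/3 + (-51*(-6))/3 = 7/3 + (1/3)*306 = 7/3 + 102 = 313/3 ≈ 104.33)
Y*81 + Q = (313/3)*81 - 52 = 8451 - 52 = 8399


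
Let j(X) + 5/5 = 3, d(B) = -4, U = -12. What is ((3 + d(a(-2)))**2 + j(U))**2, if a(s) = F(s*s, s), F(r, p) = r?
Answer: 9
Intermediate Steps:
a(s) = s**2 (a(s) = s*s = s**2)
j(X) = 2 (j(X) = -1 + 3 = 2)
((3 + d(a(-2)))**2 + j(U))**2 = ((3 - 4)**2 + 2)**2 = ((-1)**2 + 2)**2 = (1 + 2)**2 = 3**2 = 9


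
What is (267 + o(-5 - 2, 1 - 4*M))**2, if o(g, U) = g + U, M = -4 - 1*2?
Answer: 81225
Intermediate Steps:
M = -6 (M = -4 - 2 = -6)
o(g, U) = U + g
(267 + o(-5 - 2, 1 - 4*M))**2 = (267 + ((1 - 4*(-6)) + (-5 - 2)))**2 = (267 + ((1 + 24) - 7))**2 = (267 + (25 - 7))**2 = (267 + 18)**2 = 285**2 = 81225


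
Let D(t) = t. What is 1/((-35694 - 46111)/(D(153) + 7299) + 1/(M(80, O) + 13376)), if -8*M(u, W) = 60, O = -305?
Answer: -199244124/2187205381 ≈ -0.091095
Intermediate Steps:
M(u, W) = -15/2 (M(u, W) = -⅛*60 = -15/2)
1/((-35694 - 46111)/(D(153) + 7299) + 1/(M(80, O) + 13376)) = 1/((-35694 - 46111)/(153 + 7299) + 1/(-15/2 + 13376)) = 1/(-81805/7452 + 1/(26737/2)) = 1/(-81805*1/7452 + 2/26737) = 1/(-81805/7452 + 2/26737) = 1/(-2187205381/199244124) = -199244124/2187205381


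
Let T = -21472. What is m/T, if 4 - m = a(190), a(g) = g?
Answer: 93/10736 ≈ 0.0086624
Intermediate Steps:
m = -186 (m = 4 - 1*190 = 4 - 190 = -186)
m/T = -186/(-21472) = -186*(-1/21472) = 93/10736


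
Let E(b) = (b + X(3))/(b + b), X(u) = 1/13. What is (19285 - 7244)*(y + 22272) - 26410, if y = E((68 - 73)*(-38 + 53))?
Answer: 261452837417/975 ≈ 2.6816e+8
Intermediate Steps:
X(u) = 1/13
E(b) = (1/13 + b)/(2*b) (E(b) = (b + 1/13)/(b + b) = (1/13 + b)/((2*b)) = (1/13 + b)*(1/(2*b)) = (1/13 + b)/(2*b))
y = 487/975 (y = (1 + 13*((68 - 73)*(-38 + 53)))/(26*(((68 - 73)*(-38 + 53)))) = (1 + 13*(-5*15))/(26*((-5*15))) = (1/26)*(1 + 13*(-75))/(-75) = (1/26)*(-1/75)*(1 - 975) = (1/26)*(-1/75)*(-974) = 487/975 ≈ 0.49949)
(19285 - 7244)*(y + 22272) - 26410 = (19285 - 7244)*(487/975 + 22272) - 26410 = 12041*(21715687/975) - 26410 = 261478587167/975 - 26410 = 261452837417/975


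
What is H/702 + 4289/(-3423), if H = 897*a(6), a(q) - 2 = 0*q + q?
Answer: 92105/10269 ≈ 8.9692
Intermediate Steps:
a(q) = 2 + q (a(q) = 2 + (0*q + q) = 2 + (0 + q) = 2 + q)
H = 7176 (H = 897*(2 + 6) = 897*8 = 7176)
H/702 + 4289/(-3423) = 7176/702 + 4289/(-3423) = 7176*(1/702) + 4289*(-1/3423) = 92/9 - 4289/3423 = 92105/10269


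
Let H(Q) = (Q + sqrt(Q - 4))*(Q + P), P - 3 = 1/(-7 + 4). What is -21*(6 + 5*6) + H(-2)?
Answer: -2272/3 + 2*I*sqrt(6)/3 ≈ -757.33 + 1.633*I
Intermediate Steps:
P = 8/3 (P = 3 + 1/(-7 + 4) = 3 + 1/(-3) = 3 - 1/3 = 8/3 ≈ 2.6667)
H(Q) = (8/3 + Q)*(Q + sqrt(-4 + Q)) (H(Q) = (Q + sqrt(Q - 4))*(Q + 8/3) = (Q + sqrt(-4 + Q))*(8/3 + Q) = (8/3 + Q)*(Q + sqrt(-4 + Q)))
-21*(6 + 5*6) + H(-2) = -21*(6 + 5*6) + ((-2)**2 + (8/3)*(-2) + 8*sqrt(-4 - 2)/3 - 2*sqrt(-4 - 2)) = -21*(6 + 30) + (4 - 16/3 + 8*sqrt(-6)/3 - 2*I*sqrt(6)) = -21*36 + (4 - 16/3 + 8*(I*sqrt(6))/3 - 2*I*sqrt(6)) = -756 + (4 - 16/3 + 8*I*sqrt(6)/3 - 2*I*sqrt(6)) = -756 + (-4/3 + 2*I*sqrt(6)/3) = -2272/3 + 2*I*sqrt(6)/3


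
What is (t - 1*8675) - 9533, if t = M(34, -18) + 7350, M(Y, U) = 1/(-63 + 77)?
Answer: -152011/14 ≈ -10858.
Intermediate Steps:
M(Y, U) = 1/14
t = 102901/14 (t = 1/14 + 7350 = 102901/14 ≈ 7350.1)
(t - 1*8675) - 9533 = (102901/14 - 1*8675) - 9533 = (102901/14 - 8675) - 9533 = -18549/14 - 9533 = -152011/14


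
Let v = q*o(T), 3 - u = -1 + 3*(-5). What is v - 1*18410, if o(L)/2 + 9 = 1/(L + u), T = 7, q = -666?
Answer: -84152/13 ≈ -6473.2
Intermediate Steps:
u = 19 (u = 3 - (-1 + 3*(-5)) = 3 - (-1 - 15) = 3 - 1*(-16) = 3 + 16 = 19)
o(L) = -18 + 2/(19 + L) (o(L) = -18 + 2/(L + 19) = -18 + 2/(19 + L))
v = 155178/13 (v = -1332*(-170 - 9*7)/(19 + 7) = -1332*(-170 - 63)/26 = -1332*(-233)/26 = -666*(-233/13) = 155178/13 ≈ 11937.)
v - 1*18410 = 155178/13 - 1*18410 = 155178/13 - 18410 = -84152/13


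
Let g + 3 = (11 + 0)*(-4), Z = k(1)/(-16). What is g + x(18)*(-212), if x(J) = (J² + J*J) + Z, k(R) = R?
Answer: -549639/4 ≈ -1.3741e+5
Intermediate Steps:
Z = -1/16 (Z = 1/(-16) = 1*(-1/16) = -1/16 ≈ -0.062500)
g = -47 (g = -3 + (11 + 0)*(-4) = -3 + 11*(-4) = -3 - 44 = -47)
x(J) = -1/16 + 2*J² (x(J) = (J² + J*J) - 1/16 = (J² + J²) - 1/16 = 2*J² - 1/16 = -1/16 + 2*J²)
g + x(18)*(-212) = -47 + (-1/16 + 2*18²)*(-212) = -47 + (-1/16 + 2*324)*(-212) = -47 + (-1/16 + 648)*(-212) = -47 + (10367/16)*(-212) = -47 - 549451/4 = -549639/4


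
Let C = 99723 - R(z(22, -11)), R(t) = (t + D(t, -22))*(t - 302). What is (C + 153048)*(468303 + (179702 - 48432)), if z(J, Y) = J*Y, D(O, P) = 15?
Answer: 77514596159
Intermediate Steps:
R(t) = (-302 + t)*(15 + t) (R(t) = (t + 15)*(t - 302) = (15 + t)*(-302 + t) = (-302 + t)*(15 + t))
C = -23765 (C = 99723 - (-4530 + (22*(-11))² - 6314*(-11)) = 99723 - (-4530 + (-242)² - 287*(-242)) = 99723 - (-4530 + 58564 + 69454) = 99723 - 1*123488 = 99723 - 123488 = -23765)
(C + 153048)*(468303 + (179702 - 48432)) = (-23765 + 153048)*(468303 + (179702 - 48432)) = 129283*(468303 + 131270) = 129283*599573 = 77514596159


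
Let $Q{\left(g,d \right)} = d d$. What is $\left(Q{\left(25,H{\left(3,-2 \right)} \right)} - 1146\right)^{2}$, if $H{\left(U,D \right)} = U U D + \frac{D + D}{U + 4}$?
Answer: $\frac{1540876516}{2401} \approx 6.4176 \cdot 10^{5}$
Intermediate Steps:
$H{\left(U,D \right)} = D U^{2} + \frac{2 D}{4 + U}$ ($H{\left(U,D \right)} = U^{2} D + \frac{2 D}{4 + U} = D U^{2} + \frac{2 D}{4 + U}$)
$Q{\left(g,d \right)} = d^{2}$
$\left(Q{\left(25,H{\left(3,-2 \right)} \right)} - 1146\right)^{2} = \left(\left(- \frac{2 \left(2 + 3^{3} + 4 \cdot 3^{2}\right)}{4 + 3}\right)^{2} - 1146\right)^{2} = \left(\left(- \frac{2 \left(2 + 27 + 4 \cdot 9\right)}{7}\right)^{2} - 1146\right)^{2} = \left(\left(\left(-2\right) \frac{1}{7} \left(2 + 27 + 36\right)\right)^{2} - 1146\right)^{2} = \left(\left(\left(-2\right) \frac{1}{7} \cdot 65\right)^{2} - 1146\right)^{2} = \left(\left(- \frac{130}{7}\right)^{2} - 1146\right)^{2} = \left(\frac{16900}{49} - 1146\right)^{2} = \left(- \frac{39254}{49}\right)^{2} = \frac{1540876516}{2401}$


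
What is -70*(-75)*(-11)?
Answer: -57750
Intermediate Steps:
-70*(-75)*(-11) = 5250*(-11) = -57750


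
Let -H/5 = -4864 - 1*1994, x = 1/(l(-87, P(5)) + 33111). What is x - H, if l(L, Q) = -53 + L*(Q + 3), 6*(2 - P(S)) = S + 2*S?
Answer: -2252201488/65681 ≈ -34290.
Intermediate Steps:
P(S) = 2 - S/2 (P(S) = 2 - (S + 2*S)/6 = 2 - S/2)
l(L, Q) = -53 + L*(3 + Q)
x = 2/65681 (x = 1/((-53 + 3*(-87) - 87*(2 - ½*5)) + 33111) = 1/((-53 - 261 - 87*(2 - 5/2)) + 33111) = 1/((-53 - 261 - 87*(-½)) + 33111) = 1/((-53 - 261 + 87/2) + 33111) = 1/(-541/2 + 33111) = 1/(65681/2) = 2/65681 ≈ 3.0450e-5)
H = 34290 (H = -5*(-4864 - 1*1994) = -5*(-4864 - 1994) = -5*(-6858) = 34290)
x - H = 2/65681 - 1*34290 = 2/65681 - 34290 = -2252201488/65681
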